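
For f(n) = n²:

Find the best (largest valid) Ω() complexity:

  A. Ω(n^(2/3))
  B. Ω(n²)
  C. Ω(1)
B

f(n) = n² is Ω(n²).
All listed options are valid Big-Ω bounds (lower bounds),
but Ω(n²) is the tightest (largest valid bound).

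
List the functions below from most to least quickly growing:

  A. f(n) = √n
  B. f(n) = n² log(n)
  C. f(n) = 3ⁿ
C > B > A

Comparing growth rates:
C = 3ⁿ is O(3ⁿ)
B = n² log(n) is O(n² log n)
A = √n is O(√n)

Therefore, the order from fastest to slowest is: C > B > A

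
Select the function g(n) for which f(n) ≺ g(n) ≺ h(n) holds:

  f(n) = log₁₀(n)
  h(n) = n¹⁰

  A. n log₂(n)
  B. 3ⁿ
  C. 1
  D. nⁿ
A

We need g(n) with log₁₀(n) = o(g(n)) and g(n) = o(n¹⁰), i.e. O(log n) ≺ g ≺ O(n¹⁰).
Check each option:
  A. n log₂(n) — O(n log n) is strictly between O(log n) and O(n¹⁰) ✓
  B. 3ⁿ — O(3ⁿ) does not grow strictly slower than h(n)
  C. 1 — O(1) does not grow strictly faster than f(n)
  D. nⁿ — O(nⁿ) does not grow strictly slower than h(n)

Only option A (n log₂(n)) lies strictly between.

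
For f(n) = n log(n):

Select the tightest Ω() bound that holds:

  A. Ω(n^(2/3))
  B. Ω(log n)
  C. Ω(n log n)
C

f(n) = n log(n) is Ω(n log n).
All listed options are valid Big-Ω bounds (lower bounds),
but Ω(n log n) is the tightest (largest valid bound).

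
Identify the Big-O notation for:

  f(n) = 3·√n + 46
O(√n)

The dominant term in 3·√n + 46 is 3·√n, which is Θ(√n).
Lower-order terms (46) are asymptotically negligible.
Constants are absorbed, so the tightest bound is O(√n).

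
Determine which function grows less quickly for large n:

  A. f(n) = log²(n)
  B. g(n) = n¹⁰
A

f(n) = log²(n) is O(log² n), while g(n) = n¹⁰ is O(n¹⁰).
Since O(log² n) grows slower than O(n¹⁰), f(n) is dominated.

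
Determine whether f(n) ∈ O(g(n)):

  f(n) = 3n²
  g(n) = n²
True

f(n) = 3n² and g(n) = n² are both O(n²).
Big-O permits equal growth rates (f ≤ c·g for some c), so f(n) = O(g(n)) is true.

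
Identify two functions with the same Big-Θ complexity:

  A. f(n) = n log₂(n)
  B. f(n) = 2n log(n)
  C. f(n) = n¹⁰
A and B

Examining each function:
  A. n log₂(n) is O(n log n)
  B. 2n log(n) is O(n log n)
  C. n¹⁰ is O(n¹⁰)

Functions A and B both have the same complexity class.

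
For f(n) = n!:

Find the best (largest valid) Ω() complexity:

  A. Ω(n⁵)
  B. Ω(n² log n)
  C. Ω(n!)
C

f(n) = n! is Ω(n!).
All listed options are valid Big-Ω bounds (lower bounds),
but Ω(n!) is the tightest (largest valid bound).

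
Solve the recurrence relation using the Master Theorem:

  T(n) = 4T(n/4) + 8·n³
Θ(n³)

Master Theorem: a = 4, b = 4, f(n) = 8·n³.
Compute the critical exponent d = log₄(4) = 1.
Compare f(n) = Θ(n³) against n^d:
  k = 3 > d = 1, so f(n) = Ω(n^(d+ε)) — Case 3.
  Regularity: a·(n/b)^3/n^3 = a/b^3 = 4/64 < 1 ✓.
  The top-level work dominates: T(n) = Θ(f(n)) = Θ(n³).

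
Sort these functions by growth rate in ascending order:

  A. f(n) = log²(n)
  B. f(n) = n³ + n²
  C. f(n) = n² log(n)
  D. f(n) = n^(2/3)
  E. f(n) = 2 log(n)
E < A < D < C < B

Comparing growth rates:
E = 2 log(n) is O(log n)
A = log²(n) is O(log² n)
D = n^(2/3) is O(n^(2/3))
C = n² log(n) is O(n² log n)
B = n³ + n² is O(n³)

Therefore, the order from slowest to fastest is: E < A < D < C < B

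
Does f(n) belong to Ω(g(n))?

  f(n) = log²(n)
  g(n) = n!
False

f(n) = log²(n) is O(log² n), and g(n) = n! is O(n!).
Since O(log² n) grows slower than O(n!), f(n) = Ω(g(n)) is false.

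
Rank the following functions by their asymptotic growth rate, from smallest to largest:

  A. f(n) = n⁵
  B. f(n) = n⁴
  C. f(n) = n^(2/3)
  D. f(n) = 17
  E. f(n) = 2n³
D < C < E < B < A

Comparing growth rates:
D = 17 is O(1)
C = n^(2/3) is O(n^(2/3))
E = 2n³ is O(n³)
B = n⁴ is O(n⁴)
A = n⁵ is O(n⁵)

Therefore, the order from slowest to fastest is: D < C < E < B < A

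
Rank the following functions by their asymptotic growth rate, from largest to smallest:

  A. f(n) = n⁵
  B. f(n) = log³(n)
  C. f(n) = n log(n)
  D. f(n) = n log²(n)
A > D > C > B

Comparing growth rates:
A = n⁵ is O(n⁵)
D = n log²(n) is O(n log² n)
C = n log(n) is O(n log n)
B = log³(n) is O(log³ n)

Therefore, the order from fastest to slowest is: A > D > C > B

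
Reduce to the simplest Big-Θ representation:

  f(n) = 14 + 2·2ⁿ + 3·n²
Θ(2ⁿ)

Order the terms by growth rate: 14 ≺ 3·n² ≺ 2·2ⁿ.
The fastest-growing term 2·2ⁿ dominates as n → ∞; dropping its constant factor gives Θ(2ⁿ).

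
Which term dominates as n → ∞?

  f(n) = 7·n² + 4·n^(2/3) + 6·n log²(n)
7·n²

Looking at each term:
  - 7·n² is O(n²)
  - 4·n^(2/3) is O(n^(2/3))
  - 6·n log²(n) is O(n log² n)

The term 7·n² (O(n²)) grows fastest and dominates all others.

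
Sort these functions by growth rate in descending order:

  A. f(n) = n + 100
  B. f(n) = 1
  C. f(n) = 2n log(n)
C > A > B

Comparing growth rates:
C = 2n log(n) is O(n log n)
A = n + 100 is O(n)
B = 1 is O(1)

Therefore, the order from fastest to slowest is: C > A > B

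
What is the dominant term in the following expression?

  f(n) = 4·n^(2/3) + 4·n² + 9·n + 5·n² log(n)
5·n² log(n)

Looking at each term:
  - 4·n^(2/3) is O(n^(2/3))
  - 4·n² is O(n²)
  - 9·n is O(n)
  - 5·n² log(n) is O(n² log n)

The term 5·n² log(n) (O(n² log n)) grows fastest and dominates all others.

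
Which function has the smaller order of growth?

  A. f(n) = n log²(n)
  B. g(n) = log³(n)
B

f(n) = n log²(n) is O(n log² n), while g(n) = log³(n) is O(log³ n).
Since O(log³ n) grows slower than O(n log² n), g(n) is dominated.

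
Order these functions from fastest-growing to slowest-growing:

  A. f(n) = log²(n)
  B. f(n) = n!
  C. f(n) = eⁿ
B > C > A

Comparing growth rates:
B = n! is O(n!)
C = eⁿ is O(eⁿ)
A = log²(n) is O(log² n)

Therefore, the order from fastest to slowest is: B > C > A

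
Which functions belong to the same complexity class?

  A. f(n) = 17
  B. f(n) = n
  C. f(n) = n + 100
B and C

Examining each function:
  A. 17 is O(1)
  B. n is O(n)
  C. n + 100 is O(n)

Functions B and C both have the same complexity class.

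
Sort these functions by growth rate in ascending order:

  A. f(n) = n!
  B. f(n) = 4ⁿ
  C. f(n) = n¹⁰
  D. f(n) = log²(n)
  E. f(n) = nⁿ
D < C < B < A < E

Comparing growth rates:
D = log²(n) is O(log² n)
C = n¹⁰ is O(n¹⁰)
B = 4ⁿ is O(4ⁿ)
A = n! is O(n!)
E = nⁿ is O(nⁿ)

Therefore, the order from slowest to fastest is: D < C < B < A < E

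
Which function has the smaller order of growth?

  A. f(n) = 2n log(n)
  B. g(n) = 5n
B

f(n) = 2n log(n) is O(n log n), while g(n) = 5n is O(n).
Since O(n) grows slower than O(n log n), g(n) is dominated.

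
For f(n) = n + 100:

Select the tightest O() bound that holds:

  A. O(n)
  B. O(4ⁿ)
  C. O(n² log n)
A

f(n) = n + 100 is O(n).
All listed options are valid Big-O bounds (upper bounds),
but O(n) is the tightest (smallest valid bound).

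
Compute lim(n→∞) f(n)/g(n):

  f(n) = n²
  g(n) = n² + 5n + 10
1

Since n² and n² + 5n + 10 have the same growth rate (O(n²)),
the ratio converges to a constant: 1.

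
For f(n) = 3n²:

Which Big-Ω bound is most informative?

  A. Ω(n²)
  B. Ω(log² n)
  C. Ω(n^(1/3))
A

f(n) = 3n² is Ω(n²).
All listed options are valid Big-Ω bounds (lower bounds),
but Ω(n²) is the tightest (largest valid bound).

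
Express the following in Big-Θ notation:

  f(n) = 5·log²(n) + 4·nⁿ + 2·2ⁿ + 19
Θ(nⁿ)

Order the terms by growth rate: 19 ≺ 5·log²(n) ≺ 2·2ⁿ ≺ 4·nⁿ.
The fastest-growing term 4·nⁿ dominates as n → ∞; dropping its constant factor gives Θ(nⁿ).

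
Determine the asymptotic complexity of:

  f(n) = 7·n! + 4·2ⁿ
O(n!)

The dominant term in 7·n! + 4·2ⁿ is 7·n!, which is Θ(n!).
Lower-order terms (4·2ⁿ) are asymptotically negligible.
Constants are absorbed, so the tightest bound is O(n!).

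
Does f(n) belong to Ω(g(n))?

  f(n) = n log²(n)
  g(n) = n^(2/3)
True

f(n) = n log²(n) is O(n log² n), and g(n) = n^(2/3) is O(n^(2/3)).
Since O(n log² n) grows at least as fast as O(n^(2/3)), f(n) = Ω(g(n)) is true.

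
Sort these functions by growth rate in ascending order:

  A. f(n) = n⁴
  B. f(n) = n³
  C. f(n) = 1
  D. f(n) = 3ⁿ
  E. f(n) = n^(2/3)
C < E < B < A < D

Comparing growth rates:
C = 1 is O(1)
E = n^(2/3) is O(n^(2/3))
B = n³ is O(n³)
A = n⁴ is O(n⁴)
D = 3ⁿ is O(3ⁿ)

Therefore, the order from slowest to fastest is: C < E < B < A < D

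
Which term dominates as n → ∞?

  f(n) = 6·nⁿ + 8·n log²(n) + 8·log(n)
6·nⁿ

Looking at each term:
  - 6·nⁿ is O(nⁿ)
  - 8·n log²(n) is O(n log² n)
  - 8·log(n) is O(log n)

The term 6·nⁿ (O(nⁿ)) grows fastest and dominates all others.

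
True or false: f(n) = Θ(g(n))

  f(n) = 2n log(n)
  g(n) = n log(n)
True

f(n) = 2n log(n) and g(n) = n log(n) are both O(n log n).
Since they have the same asymptotic growth rate, f(n) = Θ(g(n)) is true.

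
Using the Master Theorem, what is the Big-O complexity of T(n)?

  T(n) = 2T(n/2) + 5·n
Θ(n log n)

Master Theorem: a = 2, b = 2, f(n) = 5·n.
Compute the critical exponent d = log₂(2) = 1.
Compare f(n) = Θ(n) against n^d:
  k = 1 = d, so f(n) = Θ(n^d) — Case 2.
  Work is balanced across levels: T(n) = Θ(n^d log n) = Θ(n log n).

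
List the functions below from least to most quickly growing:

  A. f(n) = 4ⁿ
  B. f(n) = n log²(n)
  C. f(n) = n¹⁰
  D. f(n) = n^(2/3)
D < B < C < A

Comparing growth rates:
D = n^(2/3) is O(n^(2/3))
B = n log²(n) is O(n log² n)
C = n¹⁰ is O(n¹⁰)
A = 4ⁿ is O(4ⁿ)

Therefore, the order from slowest to fastest is: D < B < C < A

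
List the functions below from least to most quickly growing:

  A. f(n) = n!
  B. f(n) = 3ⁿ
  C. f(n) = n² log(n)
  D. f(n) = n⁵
C < D < B < A

Comparing growth rates:
C = n² log(n) is O(n² log n)
D = n⁵ is O(n⁵)
B = 3ⁿ is O(3ⁿ)
A = n! is O(n!)

Therefore, the order from slowest to fastest is: C < D < B < A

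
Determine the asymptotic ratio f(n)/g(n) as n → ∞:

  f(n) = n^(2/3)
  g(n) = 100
∞

Since n^(2/3) (O(n^(2/3))) grows faster than 100 (O(1)),
the ratio f(n)/g(n) → ∞ as n → ∞.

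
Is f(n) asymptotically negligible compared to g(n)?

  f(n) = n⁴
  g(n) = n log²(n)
False

f(n) = n⁴ is O(n⁴), and g(n) = n log²(n) is O(n log² n).
Since O(n⁴) grows faster than or equal to O(n log² n), f(n) = o(g(n)) is false.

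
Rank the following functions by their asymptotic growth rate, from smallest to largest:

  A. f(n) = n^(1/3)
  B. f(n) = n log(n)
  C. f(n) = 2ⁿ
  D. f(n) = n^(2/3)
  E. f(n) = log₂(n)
E < A < D < B < C

Comparing growth rates:
E = log₂(n) is O(log n)
A = n^(1/3) is O(n^(1/3))
D = n^(2/3) is O(n^(2/3))
B = n log(n) is O(n log n)
C = 2ⁿ is O(2ⁿ)

Therefore, the order from slowest to fastest is: E < A < D < B < C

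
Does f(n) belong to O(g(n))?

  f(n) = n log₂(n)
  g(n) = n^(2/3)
False

f(n) = n log₂(n) is O(n log n), and g(n) = n^(2/3) is O(n^(2/3)).
Since O(n log n) grows faster than O(n^(2/3)), f(n) = O(g(n)) is false.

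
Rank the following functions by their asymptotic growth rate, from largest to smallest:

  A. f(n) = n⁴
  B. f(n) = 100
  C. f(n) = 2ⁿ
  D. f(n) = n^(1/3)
C > A > D > B

Comparing growth rates:
C = 2ⁿ is O(2ⁿ)
A = n⁴ is O(n⁴)
D = n^(1/3) is O(n^(1/3))
B = 100 is O(1)

Therefore, the order from fastest to slowest is: C > A > D > B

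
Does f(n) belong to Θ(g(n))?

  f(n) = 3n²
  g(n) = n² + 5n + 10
True

f(n) = 3n² and g(n) = n² + 5n + 10 are both O(n²).
Since they have the same asymptotic growth rate, f(n) = Θ(g(n)) is true.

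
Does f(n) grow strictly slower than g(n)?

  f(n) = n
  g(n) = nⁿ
True

f(n) = n is O(n), and g(n) = nⁿ is O(nⁿ).
Since O(n) grows strictly slower than O(nⁿ), f(n) = o(g(n)) is true.
This means lim(n→∞) f(n)/g(n) = 0.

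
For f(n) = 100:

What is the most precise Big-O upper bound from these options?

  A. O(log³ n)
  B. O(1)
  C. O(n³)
B

f(n) = 100 is O(1).
All listed options are valid Big-O bounds (upper bounds),
but O(1) is the tightest (smallest valid bound).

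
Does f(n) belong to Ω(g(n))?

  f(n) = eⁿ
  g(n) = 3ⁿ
False

f(n) = eⁿ is O(eⁿ), and g(n) = 3ⁿ is O(3ⁿ).
Since O(eⁿ) grows slower than O(3ⁿ), f(n) = Ω(g(n)) is false.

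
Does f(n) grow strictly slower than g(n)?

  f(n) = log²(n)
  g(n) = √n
True

f(n) = log²(n) is O(log² n), and g(n) = √n is O(√n).
Since O(log² n) grows strictly slower than O(√n), f(n) = o(g(n)) is true.
This means lim(n→∞) f(n)/g(n) = 0.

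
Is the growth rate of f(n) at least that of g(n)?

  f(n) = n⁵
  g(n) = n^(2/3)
True

f(n) = n⁵ is O(n⁵), and g(n) = n^(2/3) is O(n^(2/3)).
Since O(n⁵) grows at least as fast as O(n^(2/3)), f(n) = Ω(g(n)) is true.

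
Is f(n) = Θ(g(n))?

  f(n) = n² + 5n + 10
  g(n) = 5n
False

f(n) = n² + 5n + 10 is O(n²), and g(n) = 5n is O(n).
Since they have different growth rates, f(n) = Θ(g(n)) is false.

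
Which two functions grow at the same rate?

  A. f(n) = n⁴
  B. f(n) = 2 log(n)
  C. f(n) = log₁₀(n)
B and C

Examining each function:
  A. n⁴ is O(n⁴)
  B. 2 log(n) is O(log n)
  C. log₁₀(n) is O(log n)

Functions B and C both have the same complexity class.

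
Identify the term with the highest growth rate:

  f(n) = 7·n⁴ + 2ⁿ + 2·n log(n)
2ⁿ

Looking at each term:
  - 7·n⁴ is O(n⁴)
  - 2ⁿ is O(2ⁿ)
  - 2·n log(n) is O(n log n)

The term 2ⁿ (O(2ⁿ)) grows fastest and dominates all others.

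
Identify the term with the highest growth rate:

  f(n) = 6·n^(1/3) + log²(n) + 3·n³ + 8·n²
3·n³

Looking at each term:
  - 6·n^(1/3) is O(n^(1/3))
  - log²(n) is O(log² n)
  - 3·n³ is O(n³)
  - 8·n² is O(n²)

The term 3·n³ (O(n³)) grows fastest and dominates all others.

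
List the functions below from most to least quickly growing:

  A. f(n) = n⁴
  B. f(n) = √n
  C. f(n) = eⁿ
C > A > B

Comparing growth rates:
C = eⁿ is O(eⁿ)
A = n⁴ is O(n⁴)
B = √n is O(√n)

Therefore, the order from fastest to slowest is: C > A > B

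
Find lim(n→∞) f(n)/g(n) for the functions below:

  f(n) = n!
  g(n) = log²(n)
∞

Since n! (O(n!)) grows faster than log²(n) (O(log² n)),
the ratio f(n)/g(n) → ∞ as n → ∞.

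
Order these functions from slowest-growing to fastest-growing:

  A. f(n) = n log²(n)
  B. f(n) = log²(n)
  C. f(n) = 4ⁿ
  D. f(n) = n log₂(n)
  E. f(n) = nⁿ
B < D < A < C < E

Comparing growth rates:
B = log²(n) is O(log² n)
D = n log₂(n) is O(n log n)
A = n log²(n) is O(n log² n)
C = 4ⁿ is O(4ⁿ)
E = nⁿ is O(nⁿ)

Therefore, the order from slowest to fastest is: B < D < A < C < E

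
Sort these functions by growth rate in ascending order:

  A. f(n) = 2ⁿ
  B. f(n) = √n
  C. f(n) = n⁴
B < C < A

Comparing growth rates:
B = √n is O(√n)
C = n⁴ is O(n⁴)
A = 2ⁿ is O(2ⁿ)

Therefore, the order from slowest to fastest is: B < C < A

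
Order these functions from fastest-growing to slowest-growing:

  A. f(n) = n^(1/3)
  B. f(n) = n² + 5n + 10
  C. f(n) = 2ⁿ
C > B > A

Comparing growth rates:
C = 2ⁿ is O(2ⁿ)
B = n² + 5n + 10 is O(n²)
A = n^(1/3) is O(n^(1/3))

Therefore, the order from fastest to slowest is: C > B > A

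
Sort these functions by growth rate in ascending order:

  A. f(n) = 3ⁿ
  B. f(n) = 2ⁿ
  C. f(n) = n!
B < A < C

Comparing growth rates:
B = 2ⁿ is O(2ⁿ)
A = 3ⁿ is O(3ⁿ)
C = n! is O(n!)

Therefore, the order from slowest to fastest is: B < A < C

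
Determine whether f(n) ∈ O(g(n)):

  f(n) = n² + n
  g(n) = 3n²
True

f(n) = n² + n and g(n) = 3n² are both O(n²).
Big-O permits equal growth rates (f ≤ c·g for some c), so f(n) = O(g(n)) is true.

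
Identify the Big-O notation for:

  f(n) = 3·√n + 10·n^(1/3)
O(√n)

The dominant term in 3·√n + 10·n^(1/3) is 3·√n, which is Θ(√n).
Lower-order terms (10·n^(1/3)) are asymptotically negligible.
Constants are absorbed, so the tightest bound is O(√n).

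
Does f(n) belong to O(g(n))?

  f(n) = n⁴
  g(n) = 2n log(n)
False

f(n) = n⁴ is O(n⁴), and g(n) = 2n log(n) is O(n log n).
Since O(n⁴) grows faster than O(n log n), f(n) = O(g(n)) is false.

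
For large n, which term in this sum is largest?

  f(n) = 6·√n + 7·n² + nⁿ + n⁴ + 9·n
nⁿ

Looking at each term:
  - 6·√n is O(√n)
  - 7·n² is O(n²)
  - nⁿ is O(nⁿ)
  - n⁴ is O(n⁴)
  - 9·n is O(n)

The term nⁿ (O(nⁿ)) grows fastest and dominates all others.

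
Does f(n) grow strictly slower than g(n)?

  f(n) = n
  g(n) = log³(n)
False

f(n) = n is O(n), and g(n) = log³(n) is O(log³ n).
Since O(n) grows faster than or equal to O(log³ n), f(n) = o(g(n)) is false.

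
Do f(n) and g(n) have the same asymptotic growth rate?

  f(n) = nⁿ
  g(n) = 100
False

f(n) = nⁿ is O(nⁿ), and g(n) = 100 is O(1).
Since they have different growth rates, f(n) = Θ(g(n)) is false.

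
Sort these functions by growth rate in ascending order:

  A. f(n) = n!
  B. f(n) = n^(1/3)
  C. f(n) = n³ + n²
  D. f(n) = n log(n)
B < D < C < A

Comparing growth rates:
B = n^(1/3) is O(n^(1/3))
D = n log(n) is O(n log n)
C = n³ + n² is O(n³)
A = n! is O(n!)

Therefore, the order from slowest to fastest is: B < D < C < A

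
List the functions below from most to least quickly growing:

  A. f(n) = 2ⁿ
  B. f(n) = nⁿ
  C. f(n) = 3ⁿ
B > C > A

Comparing growth rates:
B = nⁿ is O(nⁿ)
C = 3ⁿ is O(3ⁿ)
A = 2ⁿ is O(2ⁿ)

Therefore, the order from fastest to slowest is: B > C > A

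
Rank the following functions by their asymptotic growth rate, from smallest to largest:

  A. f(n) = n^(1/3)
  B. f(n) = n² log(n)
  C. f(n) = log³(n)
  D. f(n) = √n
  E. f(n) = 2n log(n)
C < A < D < E < B

Comparing growth rates:
C = log³(n) is O(log³ n)
A = n^(1/3) is O(n^(1/3))
D = √n is O(√n)
E = 2n log(n) is O(n log n)
B = n² log(n) is O(n² log n)

Therefore, the order from slowest to fastest is: C < A < D < E < B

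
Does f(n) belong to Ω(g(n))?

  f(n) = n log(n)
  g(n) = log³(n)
True

f(n) = n log(n) is O(n log n), and g(n) = log³(n) is O(log³ n).
Since O(n log n) grows at least as fast as O(log³ n), f(n) = Ω(g(n)) is true.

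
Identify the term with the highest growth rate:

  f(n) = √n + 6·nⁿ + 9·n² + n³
6·nⁿ

Looking at each term:
  - √n is O(√n)
  - 6·nⁿ is O(nⁿ)
  - 9·n² is O(n²)
  - n³ is O(n³)

The term 6·nⁿ (O(nⁿ)) grows fastest and dominates all others.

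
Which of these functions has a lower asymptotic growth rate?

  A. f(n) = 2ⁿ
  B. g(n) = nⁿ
A

f(n) = 2ⁿ is O(2ⁿ), while g(n) = nⁿ is O(nⁿ).
Since O(2ⁿ) grows slower than O(nⁿ), f(n) is dominated.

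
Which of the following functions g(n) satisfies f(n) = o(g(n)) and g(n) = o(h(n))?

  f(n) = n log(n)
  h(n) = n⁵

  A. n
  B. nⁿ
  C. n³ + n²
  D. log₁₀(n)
C

We need g(n) with n log(n) = o(g(n)) and g(n) = o(n⁵), i.e. O(n log n) ≺ g ≺ O(n⁵).
Check each option:
  A. n — O(n) does not grow strictly faster than f(n)
  B. nⁿ — O(nⁿ) does not grow strictly slower than h(n)
  C. n³ + n² — O(n³) is strictly between O(n log n) and O(n⁵) ✓
  D. log₁₀(n) — O(log n) does not grow strictly faster than f(n)

Only option C (n³ + n²) lies strictly between.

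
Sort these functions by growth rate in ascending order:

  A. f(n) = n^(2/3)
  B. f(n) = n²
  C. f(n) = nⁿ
A < B < C

Comparing growth rates:
A = n^(2/3) is O(n^(2/3))
B = n² is O(n²)
C = nⁿ is O(nⁿ)

Therefore, the order from slowest to fastest is: A < B < C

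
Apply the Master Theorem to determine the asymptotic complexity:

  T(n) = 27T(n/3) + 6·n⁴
Θ(n⁴)

Master Theorem: a = 27, b = 3, f(n) = 6·n⁴.
Compute the critical exponent d = log₃(27) = 3.
Compare f(n) = Θ(n⁴) against n^d:
  k = 4 > d = 3, so f(n) = Ω(n^(d+ε)) — Case 3.
  Regularity: a·(n/b)^4/n^4 = a/b^4 = 27/81 < 1 ✓.
  The top-level work dominates: T(n) = Θ(f(n)) = Θ(n⁴).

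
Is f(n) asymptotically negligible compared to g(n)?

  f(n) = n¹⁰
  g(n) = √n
False

f(n) = n¹⁰ is O(n¹⁰), and g(n) = √n is O(√n).
Since O(n¹⁰) grows faster than or equal to O(√n), f(n) = o(g(n)) is false.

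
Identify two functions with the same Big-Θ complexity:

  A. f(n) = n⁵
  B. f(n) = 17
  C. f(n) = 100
B and C

Examining each function:
  A. n⁵ is O(n⁵)
  B. 17 is O(1)
  C. 100 is O(1)

Functions B and C both have the same complexity class.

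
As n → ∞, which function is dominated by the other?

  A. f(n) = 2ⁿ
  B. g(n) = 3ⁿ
A

f(n) = 2ⁿ is O(2ⁿ), while g(n) = 3ⁿ is O(3ⁿ).
Since O(2ⁿ) grows slower than O(3ⁿ), f(n) is dominated.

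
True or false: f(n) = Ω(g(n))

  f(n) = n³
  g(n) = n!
False

f(n) = n³ is O(n³), and g(n) = n! is O(n!).
Since O(n³) grows slower than O(n!), f(n) = Ω(g(n)) is false.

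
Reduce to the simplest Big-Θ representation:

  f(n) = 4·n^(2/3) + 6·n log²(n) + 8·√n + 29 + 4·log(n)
Θ(n log² n)

Order the terms by growth rate: 29 ≺ 4·log(n) ≺ 8·√n ≺ 4·n^(2/3) ≺ 6·n log²(n).
The fastest-growing term 6·n log²(n) dominates as n → ∞; dropping its constant factor gives Θ(n log² n).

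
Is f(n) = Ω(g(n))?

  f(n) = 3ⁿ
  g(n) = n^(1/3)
True

f(n) = 3ⁿ is O(3ⁿ), and g(n) = n^(1/3) is O(n^(1/3)).
Since O(3ⁿ) grows at least as fast as O(n^(1/3)), f(n) = Ω(g(n)) is true.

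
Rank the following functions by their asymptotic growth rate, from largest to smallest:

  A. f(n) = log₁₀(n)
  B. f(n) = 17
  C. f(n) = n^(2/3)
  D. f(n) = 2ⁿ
D > C > A > B

Comparing growth rates:
D = 2ⁿ is O(2ⁿ)
C = n^(2/3) is O(n^(2/3))
A = log₁₀(n) is O(log n)
B = 17 is O(1)

Therefore, the order from fastest to slowest is: D > C > A > B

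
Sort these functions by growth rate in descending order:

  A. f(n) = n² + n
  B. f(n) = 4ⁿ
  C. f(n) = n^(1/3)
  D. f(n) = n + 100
B > A > D > C

Comparing growth rates:
B = 4ⁿ is O(4ⁿ)
A = n² + n is O(n²)
D = n + 100 is O(n)
C = n^(1/3) is O(n^(1/3))

Therefore, the order from fastest to slowest is: B > A > D > C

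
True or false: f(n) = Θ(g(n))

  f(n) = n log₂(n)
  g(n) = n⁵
False

f(n) = n log₂(n) is O(n log n), and g(n) = n⁵ is O(n⁵).
Since they have different growth rates, f(n) = Θ(g(n)) is false.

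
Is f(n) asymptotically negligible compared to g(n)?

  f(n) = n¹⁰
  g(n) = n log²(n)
False

f(n) = n¹⁰ is O(n¹⁰), and g(n) = n log²(n) is O(n log² n).
Since O(n¹⁰) grows faster than or equal to O(n log² n), f(n) = o(g(n)) is false.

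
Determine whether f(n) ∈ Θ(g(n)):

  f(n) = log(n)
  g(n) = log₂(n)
True

f(n) = log(n) and g(n) = log₂(n) are both O(log n).
Since they have the same asymptotic growth rate, f(n) = Θ(g(n)) is true.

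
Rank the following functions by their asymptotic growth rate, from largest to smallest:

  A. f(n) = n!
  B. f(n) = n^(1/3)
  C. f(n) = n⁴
A > C > B

Comparing growth rates:
A = n! is O(n!)
C = n⁴ is O(n⁴)
B = n^(1/3) is O(n^(1/3))

Therefore, the order from fastest to slowest is: A > C > B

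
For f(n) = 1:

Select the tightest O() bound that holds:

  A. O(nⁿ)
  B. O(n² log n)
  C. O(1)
C

f(n) = 1 is O(1).
All listed options are valid Big-O bounds (upper bounds),
but O(1) is the tightest (smallest valid bound).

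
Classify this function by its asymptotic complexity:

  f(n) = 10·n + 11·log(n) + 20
O(n)

The dominant term in 10·n + 11·log(n) + 20 is 10·n, which is Θ(n).
Lower-order terms (11·log(n), 20) are asymptotically negligible.
Constants are absorbed, so the tightest bound is O(n).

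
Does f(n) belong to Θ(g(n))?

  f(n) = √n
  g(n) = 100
False

f(n) = √n is O(√n), and g(n) = 100 is O(1).
Since they have different growth rates, f(n) = Θ(g(n)) is false.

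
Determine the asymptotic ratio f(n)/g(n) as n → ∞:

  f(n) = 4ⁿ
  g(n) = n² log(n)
∞

Since 4ⁿ (O(4ⁿ)) grows faster than n² log(n) (O(n² log n)),
the ratio f(n)/g(n) → ∞ as n → ∞.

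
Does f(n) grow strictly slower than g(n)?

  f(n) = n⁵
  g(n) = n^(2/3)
False

f(n) = n⁵ is O(n⁵), and g(n) = n^(2/3) is O(n^(2/3)).
Since O(n⁵) grows faster than or equal to O(n^(2/3)), f(n) = o(g(n)) is false.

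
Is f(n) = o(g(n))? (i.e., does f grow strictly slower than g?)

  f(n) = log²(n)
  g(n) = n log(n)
True

f(n) = log²(n) is O(log² n), and g(n) = n log(n) is O(n log n).
Since O(log² n) grows strictly slower than O(n log n), f(n) = o(g(n)) is true.
This means lim(n→∞) f(n)/g(n) = 0.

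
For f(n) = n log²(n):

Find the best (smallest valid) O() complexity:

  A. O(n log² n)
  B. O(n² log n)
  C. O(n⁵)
A

f(n) = n log²(n) is O(n log² n).
All listed options are valid Big-O bounds (upper bounds),
but O(n log² n) is the tightest (smallest valid bound).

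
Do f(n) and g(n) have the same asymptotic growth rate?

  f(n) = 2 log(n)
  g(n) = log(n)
True

f(n) = 2 log(n) and g(n) = log(n) are both O(log n).
Since they have the same asymptotic growth rate, f(n) = Θ(g(n)) is true.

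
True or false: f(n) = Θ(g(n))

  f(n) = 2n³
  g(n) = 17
False

f(n) = 2n³ is O(n³), and g(n) = 17 is O(1).
Since they have different growth rates, f(n) = Θ(g(n)) is false.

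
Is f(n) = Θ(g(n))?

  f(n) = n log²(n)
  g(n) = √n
False

f(n) = n log²(n) is O(n log² n), and g(n) = √n is O(√n).
Since they have different growth rates, f(n) = Θ(g(n)) is false.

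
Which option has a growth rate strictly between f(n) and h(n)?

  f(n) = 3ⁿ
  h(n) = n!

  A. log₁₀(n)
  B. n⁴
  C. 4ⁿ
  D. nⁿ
C

We need g(n) with 3ⁿ = o(g(n)) and g(n) = o(n!), i.e. O(3ⁿ) ≺ g ≺ O(n!).
Check each option:
  A. log₁₀(n) — O(log n) does not grow strictly faster than f(n)
  B. n⁴ — O(n⁴) does not grow strictly faster than f(n)
  C. 4ⁿ — O(4ⁿ) is strictly between O(3ⁿ) and O(n!) ✓
  D. nⁿ — O(nⁿ) does not grow strictly slower than h(n)

Only option C (4ⁿ) lies strictly between.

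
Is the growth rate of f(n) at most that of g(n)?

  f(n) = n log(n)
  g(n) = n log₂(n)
True

f(n) = n log(n) and g(n) = n log₂(n) are both O(n log n).
Big-O permits equal growth rates (f ≤ c·g for some c), so f(n) = O(g(n)) is true.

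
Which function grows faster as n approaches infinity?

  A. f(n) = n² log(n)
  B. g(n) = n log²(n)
A

f(n) = n² log(n) is O(n² log n), while g(n) = n log²(n) is O(n log² n).
Since O(n² log n) grows faster than O(n log² n), f(n) dominates.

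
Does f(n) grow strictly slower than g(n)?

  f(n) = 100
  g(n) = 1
False

f(n) = 100 is O(1), and g(n) = 1 is O(1).
Since they have the same growth rate, f(n) = o(g(n)) is false.
(f = o(g) requires f to grow strictly slower, not equal.)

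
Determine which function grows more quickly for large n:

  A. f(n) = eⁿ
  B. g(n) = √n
A

f(n) = eⁿ is O(eⁿ), while g(n) = √n is O(√n).
Since O(eⁿ) grows faster than O(√n), f(n) dominates.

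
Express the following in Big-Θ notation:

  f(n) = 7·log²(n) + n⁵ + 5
Θ(n⁵)

Order the terms by growth rate: 5 ≺ 7·log²(n) ≺ n⁵.
The fastest-growing term n⁵ dominates as n → ∞; dropping its constant factor gives Θ(n⁵).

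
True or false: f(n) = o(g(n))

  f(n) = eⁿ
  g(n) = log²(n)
False

f(n) = eⁿ is O(eⁿ), and g(n) = log²(n) is O(log² n).
Since O(eⁿ) grows faster than or equal to O(log² n), f(n) = o(g(n)) is false.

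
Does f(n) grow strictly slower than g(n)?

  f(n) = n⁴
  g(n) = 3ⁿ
True

f(n) = n⁴ is O(n⁴), and g(n) = 3ⁿ is O(3ⁿ).
Since O(n⁴) grows strictly slower than O(3ⁿ), f(n) = o(g(n)) is true.
This means lim(n→∞) f(n)/g(n) = 0.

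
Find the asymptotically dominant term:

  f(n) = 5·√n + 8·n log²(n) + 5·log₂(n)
8·n log²(n)

Looking at each term:
  - 5·√n is O(√n)
  - 8·n log²(n) is O(n log² n)
  - 5·log₂(n) is O(log n)

The term 8·n log²(n) (O(n log² n)) grows fastest and dominates all others.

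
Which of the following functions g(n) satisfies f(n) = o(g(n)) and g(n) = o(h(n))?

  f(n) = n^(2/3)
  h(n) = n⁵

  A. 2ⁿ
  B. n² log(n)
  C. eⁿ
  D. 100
B

We need g(n) with n^(2/3) = o(g(n)) and g(n) = o(n⁵), i.e. O(n^(2/3)) ≺ g ≺ O(n⁵).
Check each option:
  A. 2ⁿ — O(2ⁿ) does not grow strictly slower than h(n)
  B. n² log(n) — O(n² log n) is strictly between O(n^(2/3)) and O(n⁵) ✓
  C. eⁿ — O(eⁿ) does not grow strictly slower than h(n)
  D. 100 — O(1) does not grow strictly faster than f(n)

Only option B (n² log(n)) lies strictly between.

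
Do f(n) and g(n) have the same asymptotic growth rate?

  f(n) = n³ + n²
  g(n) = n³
True

f(n) = n³ + n² and g(n) = n³ are both O(n³).
Since they have the same asymptotic growth rate, f(n) = Θ(g(n)) is true.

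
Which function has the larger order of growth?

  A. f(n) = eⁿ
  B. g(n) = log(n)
A

f(n) = eⁿ is O(eⁿ), while g(n) = log(n) is O(log n).
Since O(eⁿ) grows faster than O(log n), f(n) dominates.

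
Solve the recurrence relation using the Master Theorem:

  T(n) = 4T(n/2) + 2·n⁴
Θ(n⁴)

Master Theorem: a = 4, b = 2, f(n) = 2·n⁴.
Compute the critical exponent d = log₂(4) = 2.
Compare f(n) = Θ(n⁴) against n^d:
  k = 4 > d = 2, so f(n) = Ω(n^(d+ε)) — Case 3.
  Regularity: a·(n/b)^4/n^4 = a/b^4 = 4/16 < 1 ✓.
  The top-level work dominates: T(n) = Θ(f(n)) = Θ(n⁴).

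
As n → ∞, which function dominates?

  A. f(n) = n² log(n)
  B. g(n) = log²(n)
A

f(n) = n² log(n) is O(n² log n), while g(n) = log²(n) is O(log² n).
Since O(n² log n) grows faster than O(log² n), f(n) dominates.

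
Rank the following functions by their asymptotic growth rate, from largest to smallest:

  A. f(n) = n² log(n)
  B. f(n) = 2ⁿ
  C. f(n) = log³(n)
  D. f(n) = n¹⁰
B > D > A > C

Comparing growth rates:
B = 2ⁿ is O(2ⁿ)
D = n¹⁰ is O(n¹⁰)
A = n² log(n) is O(n² log n)
C = log³(n) is O(log³ n)

Therefore, the order from fastest to slowest is: B > D > A > C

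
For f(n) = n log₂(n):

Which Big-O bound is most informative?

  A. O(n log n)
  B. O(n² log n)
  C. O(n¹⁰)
A

f(n) = n log₂(n) is O(n log n).
All listed options are valid Big-O bounds (upper bounds),
but O(n log n) is the tightest (smallest valid bound).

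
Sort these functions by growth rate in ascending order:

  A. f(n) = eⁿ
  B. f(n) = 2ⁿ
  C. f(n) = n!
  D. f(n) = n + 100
D < B < A < C

Comparing growth rates:
D = n + 100 is O(n)
B = 2ⁿ is O(2ⁿ)
A = eⁿ is O(eⁿ)
C = n! is O(n!)

Therefore, the order from slowest to fastest is: D < B < A < C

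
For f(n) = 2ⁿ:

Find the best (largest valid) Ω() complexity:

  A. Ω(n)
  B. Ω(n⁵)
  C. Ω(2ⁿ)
C

f(n) = 2ⁿ is Ω(2ⁿ).
All listed options are valid Big-Ω bounds (lower bounds),
but Ω(2ⁿ) is the tightest (largest valid bound).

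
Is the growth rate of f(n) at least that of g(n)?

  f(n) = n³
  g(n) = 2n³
True

f(n) = n³ and g(n) = 2n³ are both O(n³).
Big-Ω permits equal growth rates (f ≥ c·g for some c > 0), so f(n) = Ω(g(n)) is true.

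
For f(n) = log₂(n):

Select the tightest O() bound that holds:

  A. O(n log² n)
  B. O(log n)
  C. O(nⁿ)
B

f(n) = log₂(n) is O(log n).
All listed options are valid Big-O bounds (upper bounds),
but O(log n) is the tightest (smallest valid bound).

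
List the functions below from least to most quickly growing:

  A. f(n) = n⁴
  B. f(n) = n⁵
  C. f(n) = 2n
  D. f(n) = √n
D < C < A < B

Comparing growth rates:
D = √n is O(√n)
C = 2n is O(n)
A = n⁴ is O(n⁴)
B = n⁵ is O(n⁵)

Therefore, the order from slowest to fastest is: D < C < A < B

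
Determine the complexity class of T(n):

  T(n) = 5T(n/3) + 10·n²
Θ(n²)

Master Theorem: a = 5, b = 3, f(n) = 10·n².
Compute the critical exponent d = log₃(5) = 1.465.
Compare f(n) = Θ(n²) against n^d:
  k = 2 > d = 1.465, so f(n) = Ω(n^(d+ε)) — Case 3.
  Regularity: a·(n/b)^2/n^2 = a/b^2 = 5/9 < 1 ✓.
  The top-level work dominates: T(n) = Θ(f(n)) = Θ(n²).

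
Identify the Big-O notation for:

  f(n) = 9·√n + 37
O(√n)

The dominant term in 9·√n + 37 is 9·√n, which is Θ(√n).
Lower-order terms (37) are asymptotically negligible.
Constants are absorbed, so the tightest bound is O(√n).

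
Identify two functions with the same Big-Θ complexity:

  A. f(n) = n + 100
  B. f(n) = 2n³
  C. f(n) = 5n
A and C

Examining each function:
  A. n + 100 is O(n)
  B. 2n³ is O(n³)
  C. 5n is O(n)

Functions A and C both have the same complexity class.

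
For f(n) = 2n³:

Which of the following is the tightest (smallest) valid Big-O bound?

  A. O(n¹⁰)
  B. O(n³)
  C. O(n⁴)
B

f(n) = 2n³ is O(n³).
All listed options are valid Big-O bounds (upper bounds),
but O(n³) is the tightest (smallest valid bound).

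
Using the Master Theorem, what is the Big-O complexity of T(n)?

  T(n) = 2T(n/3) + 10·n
Θ(n)

Master Theorem: a = 2, b = 3, f(n) = 10·n.
Compute the critical exponent d = log₃(2) = 0.631.
Compare f(n) = Θ(n) against n^d:
  k = 1 > d = 0.631, so f(n) = Ω(n^(d+ε)) — Case 3.
  Regularity: a·(n/b)^1/n^1 = a/b^1 = 2/3 < 1 ✓.
  The top-level work dominates: T(n) = Θ(f(n)) = Θ(n).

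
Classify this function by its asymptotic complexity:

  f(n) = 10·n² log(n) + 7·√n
O(n² log n)

The dominant term in 10·n² log(n) + 7·√n is 10·n² log(n), which is Θ(n² log n).
Lower-order terms (7·√n) are asymptotically negligible.
Constants are absorbed, so the tightest bound is O(n² log n).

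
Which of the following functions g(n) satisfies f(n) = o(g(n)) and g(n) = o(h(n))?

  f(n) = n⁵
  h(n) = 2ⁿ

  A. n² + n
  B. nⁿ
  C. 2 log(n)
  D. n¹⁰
D

We need g(n) with n⁵ = o(g(n)) and g(n) = o(2ⁿ), i.e. O(n⁵) ≺ g ≺ O(2ⁿ).
Check each option:
  A. n² + n — O(n²) does not grow strictly faster than f(n)
  B. nⁿ — O(nⁿ) does not grow strictly slower than h(n)
  C. 2 log(n) — O(log n) does not grow strictly faster than f(n)
  D. n¹⁰ — O(n¹⁰) is strictly between O(n⁵) and O(2ⁿ) ✓

Only option D (n¹⁰) lies strictly between.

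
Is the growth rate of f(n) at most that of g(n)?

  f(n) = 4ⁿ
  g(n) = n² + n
False

f(n) = 4ⁿ is O(4ⁿ), and g(n) = n² + n is O(n²).
Since O(4ⁿ) grows faster than O(n²), f(n) = O(g(n)) is false.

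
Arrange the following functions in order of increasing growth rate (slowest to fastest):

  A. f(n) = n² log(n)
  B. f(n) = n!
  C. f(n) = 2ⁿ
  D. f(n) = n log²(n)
D < A < C < B

Comparing growth rates:
D = n log²(n) is O(n log² n)
A = n² log(n) is O(n² log n)
C = 2ⁿ is O(2ⁿ)
B = n! is O(n!)

Therefore, the order from slowest to fastest is: D < A < C < B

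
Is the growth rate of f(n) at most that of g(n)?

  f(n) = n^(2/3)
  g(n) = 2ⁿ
True

f(n) = n^(2/3) is O(n^(2/3)), and g(n) = 2ⁿ is O(2ⁿ).
Since O(n^(2/3)) ⊆ O(2ⁿ) (f grows no faster than g), f(n) = O(g(n)) is true.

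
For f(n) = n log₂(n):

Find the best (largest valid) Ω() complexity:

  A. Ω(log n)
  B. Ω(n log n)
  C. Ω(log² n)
B

f(n) = n log₂(n) is Ω(n log n).
All listed options are valid Big-Ω bounds (lower bounds),
but Ω(n log n) is the tightest (largest valid bound).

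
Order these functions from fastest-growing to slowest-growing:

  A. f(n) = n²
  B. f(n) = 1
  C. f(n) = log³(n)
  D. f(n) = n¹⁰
D > A > C > B

Comparing growth rates:
D = n¹⁰ is O(n¹⁰)
A = n² is O(n²)
C = log³(n) is O(log³ n)
B = 1 is O(1)

Therefore, the order from fastest to slowest is: D > A > C > B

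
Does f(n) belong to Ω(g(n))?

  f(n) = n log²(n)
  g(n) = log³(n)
True

f(n) = n log²(n) is O(n log² n), and g(n) = log³(n) is O(log³ n).
Since O(n log² n) grows at least as fast as O(log³ n), f(n) = Ω(g(n)) is true.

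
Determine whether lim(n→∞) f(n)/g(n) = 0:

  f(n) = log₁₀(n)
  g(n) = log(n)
False

f(n) = log₁₀(n) is O(log n), and g(n) = log(n) is O(log n).
Since they have the same growth rate, f(n) = o(g(n)) is false.
(f = o(g) requires f to grow strictly slower, not equal.)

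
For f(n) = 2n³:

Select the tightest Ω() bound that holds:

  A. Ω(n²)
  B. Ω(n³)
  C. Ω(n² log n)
B

f(n) = 2n³ is Ω(n³).
All listed options are valid Big-Ω bounds (lower bounds),
but Ω(n³) is the tightest (largest valid bound).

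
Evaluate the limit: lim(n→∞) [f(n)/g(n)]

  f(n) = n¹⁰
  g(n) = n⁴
∞

Since n¹⁰ (O(n¹⁰)) grows faster than n⁴ (O(n⁴)),
the ratio f(n)/g(n) → ∞ as n → ∞.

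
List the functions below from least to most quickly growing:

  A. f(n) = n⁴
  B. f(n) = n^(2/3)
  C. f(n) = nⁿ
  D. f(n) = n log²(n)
B < D < A < C

Comparing growth rates:
B = n^(2/3) is O(n^(2/3))
D = n log²(n) is O(n log² n)
A = n⁴ is O(n⁴)
C = nⁿ is O(nⁿ)

Therefore, the order from slowest to fastest is: B < D < A < C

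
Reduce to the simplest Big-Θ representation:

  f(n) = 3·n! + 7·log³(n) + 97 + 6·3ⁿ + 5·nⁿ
Θ(nⁿ)

Order the terms by growth rate: 97 ≺ 7·log³(n) ≺ 6·3ⁿ ≺ 3·n! ≺ 5·nⁿ.
The fastest-growing term 5·nⁿ dominates as n → ∞; dropping its constant factor gives Θ(nⁿ).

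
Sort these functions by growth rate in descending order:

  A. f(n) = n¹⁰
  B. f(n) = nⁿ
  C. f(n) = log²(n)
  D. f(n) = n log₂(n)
B > A > D > C

Comparing growth rates:
B = nⁿ is O(nⁿ)
A = n¹⁰ is O(n¹⁰)
D = n log₂(n) is O(n log n)
C = log²(n) is O(log² n)

Therefore, the order from fastest to slowest is: B > A > D > C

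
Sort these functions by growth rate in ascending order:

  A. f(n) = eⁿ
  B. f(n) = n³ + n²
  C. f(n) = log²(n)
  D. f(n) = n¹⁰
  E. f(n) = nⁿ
C < B < D < A < E

Comparing growth rates:
C = log²(n) is O(log² n)
B = n³ + n² is O(n³)
D = n¹⁰ is O(n¹⁰)
A = eⁿ is O(eⁿ)
E = nⁿ is O(nⁿ)

Therefore, the order from slowest to fastest is: C < B < D < A < E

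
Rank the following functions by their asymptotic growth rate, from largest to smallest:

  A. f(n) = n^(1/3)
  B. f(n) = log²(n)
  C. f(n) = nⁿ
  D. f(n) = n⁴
C > D > A > B

Comparing growth rates:
C = nⁿ is O(nⁿ)
D = n⁴ is O(n⁴)
A = n^(1/3) is O(n^(1/3))
B = log²(n) is O(log² n)

Therefore, the order from fastest to slowest is: C > D > A > B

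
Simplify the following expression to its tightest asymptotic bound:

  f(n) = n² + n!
Θ(n!)

Order the terms by growth rate: n² ≺ n!.
The fastest-growing term n! dominates as n → ∞; dropping its constant factor gives Θ(n!).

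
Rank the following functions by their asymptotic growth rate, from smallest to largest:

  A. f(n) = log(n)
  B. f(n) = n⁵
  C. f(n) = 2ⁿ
A < B < C

Comparing growth rates:
A = log(n) is O(log n)
B = n⁵ is O(n⁵)
C = 2ⁿ is O(2ⁿ)

Therefore, the order from slowest to fastest is: A < B < C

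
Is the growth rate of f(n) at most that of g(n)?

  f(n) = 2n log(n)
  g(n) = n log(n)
True

f(n) = 2n log(n) and g(n) = n log(n) are both O(n log n).
Big-O permits equal growth rates (f ≤ c·g for some c), so f(n) = O(g(n)) is true.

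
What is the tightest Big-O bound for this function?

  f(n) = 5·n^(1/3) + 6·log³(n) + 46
O(n^(1/3))

The dominant term in 5·n^(1/3) + 6·log³(n) + 46 is 5·n^(1/3), which is Θ(n^(1/3)).
Lower-order terms (6·log³(n), 46) are asymptotically negligible.
Constants are absorbed, so the tightest bound is O(n^(1/3)).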